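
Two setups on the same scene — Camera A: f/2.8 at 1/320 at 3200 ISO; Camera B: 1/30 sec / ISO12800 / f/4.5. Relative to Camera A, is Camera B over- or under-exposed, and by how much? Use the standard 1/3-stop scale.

4 stops brighter

Aperture: f/2.8 → f/3.2 → f/3.5 → f/4 → f/4.5 — 1 1/3 stops smaller aperture (darker).
Shutter speed: 1/320 → 1/250 → 1/200 → 1/160 → 1/125 → 1/100 → 1/80 → 1/60 → 1/50 → 1/40 → 1/30 — 3 1/3 stops longer (brighter).
ISO: 3200 → 4000 → 5000 → 6400 → 8000 → 10000 → 12800 — 2 stops higher (brighter).
Net: −1 1/3 +3 1/3 +2 = +4 stops.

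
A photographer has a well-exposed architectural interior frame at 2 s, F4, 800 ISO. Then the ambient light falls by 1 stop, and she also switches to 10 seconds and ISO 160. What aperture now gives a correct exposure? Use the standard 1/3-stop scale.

Scene light: 1 stop darker.
Shutter speed: 2 → 2.5 → 3.2 → 4 → 5 → 6 → 8 → 10 — 2 1/3 stops longer (brighter).
ISO: 800 → 640 → 500 → 400 → 320 → 250 → 200 → 160 — 2 1/3 stops lower (darker).
Net so far: 1 stop darker. Aperture: f/4 → f/3.5 → f/3.2 → f/2.8.

f/2.8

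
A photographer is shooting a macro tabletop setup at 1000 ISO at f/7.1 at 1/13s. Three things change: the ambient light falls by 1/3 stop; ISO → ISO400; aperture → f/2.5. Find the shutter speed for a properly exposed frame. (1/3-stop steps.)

Scene light: 1/3 stop darker.
ISO: 1000 → 800 → 640 → 500 → 400 — 1 1/3 stops dropped (darker).
Aperture: f/7.1 → f/6.3 → f/5.6 → f/5 → f/4.5 → f/4 → f/3.5 → f/3.2 → f/2.8 → f/2.5 — 3 stops wider (brighter).
Net so far: 1 1/3 stops brighter. Shutter speed: 1/13 → 1/15 → 1/20 → 1/25 → 1/30.

1/30s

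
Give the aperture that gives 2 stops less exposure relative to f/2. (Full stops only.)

f/4

Aperture: f/2 → f/2.8 → f/4 — 2 stops stopped down (darker).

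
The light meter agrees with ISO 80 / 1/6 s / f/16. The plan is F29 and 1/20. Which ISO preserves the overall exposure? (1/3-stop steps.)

Aperture: f/16 → f/18 → f/20 → f/22 → f/25 → f/29 — 1 2/3 stops stopped down (darker).
Shutter speed: 1/6 → 1/8 → 1/10 → 1/13 → 1/15 → 1/20 — 1 2/3 stops faster (darker).
Net change so far: 3 1/3 stops darker. Offset with the ISO: 80 → 100 → 125 → 160 → 200 → 250 → 320 → 400 → 500 → 640 → 800.

ISO 800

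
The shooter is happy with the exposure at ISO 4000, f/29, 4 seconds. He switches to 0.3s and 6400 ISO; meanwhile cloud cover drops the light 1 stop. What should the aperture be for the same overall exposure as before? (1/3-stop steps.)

f/7.1

Scene light: 1 stop darker.
Shutter speed: 4 → 3.2 → 2.5 → 2 → 1.6 → 1.3 → 1 → 0.8 → 0.6 → 0.5 → 0.4 → 0.3 — 3 2/3 stops faster (darker).
ISO: 4000 → 5000 → 6400 — 2/3 stop higher (brighter).
Net so far: 4 stops darker. Aperture: f/29 → f/25 → f/22 → f/20 → f/18 → f/16 → f/14 → f/13 → f/11 → f/10 → f/9 → f/8 → f/7.1.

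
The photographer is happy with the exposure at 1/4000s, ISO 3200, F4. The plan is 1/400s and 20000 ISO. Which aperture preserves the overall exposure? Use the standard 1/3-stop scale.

Shutter speed: 1/4000 → 1/3200 → 1/2500 → 1/2000 → 1/1600 → 1/1250 → 1/1000 → 1/800 → 1/640 → 1/500 → 1/400 — 3 1/3 stops slower (brighter).
ISO: 3200 → 4000 → 5000 → 6400 → 8000 → 10000 → 12800 → 16000 → 20000 — 2 2/3 stops higher (brighter).
Net change so far: 6 stops brighter. Offset with the aperture: f/4 → f/4.5 → f/5 → f/5.6 → f/6.3 → f/7.1 → f/8 → f/9 → f/10 → f/11 → f/13 → f/14 → f/16 → f/18 → f/20 → f/22 → f/25 → f/29 → f/32.

f/32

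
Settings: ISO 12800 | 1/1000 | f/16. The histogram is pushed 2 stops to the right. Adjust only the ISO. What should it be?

Overexposed by 2 stops → need 2 stops darker.
ISO: 12800 → 6400 → 3200.

ISO 3200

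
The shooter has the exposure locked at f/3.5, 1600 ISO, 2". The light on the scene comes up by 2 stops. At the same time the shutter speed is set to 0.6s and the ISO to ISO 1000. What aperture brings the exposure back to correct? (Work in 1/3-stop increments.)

f/3.2

Scene light: 2 stops brighter.
Shutter speed: 2 → 1.6 → 1.3 → 1 → 0.8 → 0.6 — 1 2/3 stops shorter (darker).
ISO: 1600 → 1250 → 1000 — 2/3 stop dropped (darker).
Net so far: 1/3 stop darker. Aperture: f/3.5 → f/3.2.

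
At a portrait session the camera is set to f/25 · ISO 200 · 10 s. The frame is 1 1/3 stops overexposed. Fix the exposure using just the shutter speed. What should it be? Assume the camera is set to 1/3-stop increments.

4 s

Overexposed by 1 1/3 stops → need 1 1/3 stops darker.
Shutter speed: 10 → 8 → 6 → 5 → 4.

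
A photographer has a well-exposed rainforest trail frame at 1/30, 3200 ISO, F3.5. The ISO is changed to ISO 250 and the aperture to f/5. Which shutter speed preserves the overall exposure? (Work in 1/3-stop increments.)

ISO: 3200 → 2500 → 2000 → 1600 → 1250 → 1000 → 800 → 640 → 500 → 400 → 320 → 250 — 3 2/3 stops dropped (darker).
Aperture: f/3.5 → f/4 → f/4.5 → f/5 — 1 stop stopped down (darker).
Net change so far: 4 2/3 stops darker. Offset with the shutter speed: 1/30 → 1/25 → 1/20 → 1/15 → 1/13 → 1/10 → 1/8 → 1/6 → 1/5 → 1/4 → 0.3 → 0.4 → 0.5 → 0.6 → 0.8.

0.8 s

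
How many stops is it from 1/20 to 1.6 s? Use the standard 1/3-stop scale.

1/20 → 1/15 → 1/13 → 1/10 → 1/8 → 1/6 → 1/5 → 1/4 → 0.3 → 0.4 → 0.5 → 0.6 → 0.8 → 1 → 1.3 → 1.6 — count the steps: 15 third-stops = 5 stops.

5 stops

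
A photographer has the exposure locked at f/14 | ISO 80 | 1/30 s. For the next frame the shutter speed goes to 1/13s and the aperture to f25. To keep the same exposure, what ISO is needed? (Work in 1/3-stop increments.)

ISO 100

Shutter speed: 1/30 → 1/25 → 1/20 → 1/15 → 1/13 — 1 1/3 stops longer (brighter).
Aperture: f/14 → f/16 → f/18 → f/20 → f/22 → f/25 — 1 2/3 stops smaller aperture (darker).
Net change so far: 1/3 stop darker. Offset with the ISO: 80 → 100.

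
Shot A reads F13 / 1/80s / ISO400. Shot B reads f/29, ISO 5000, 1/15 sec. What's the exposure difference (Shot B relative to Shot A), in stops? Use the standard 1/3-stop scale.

3 2/3 stops brighter

Aperture: f/13 → f/14 → f/16 → f/18 → f/20 → f/22 → f/25 → f/29 — 2 1/3 stops stopped down (darker).
Shutter speed: 1/80 → 1/60 → 1/50 → 1/40 → 1/30 → 1/25 → 1/20 → 1/15 — 2 1/3 stops slower (brighter).
ISO: 400 → 500 → 640 → 800 → 1000 → 1250 → 1600 → 2000 → 2500 → 3200 → 4000 → 5000 — 3 2/3 stops higher (brighter).
Net: −2 1/3 +2 1/3 +3 2/3 = +3 2/3 stops.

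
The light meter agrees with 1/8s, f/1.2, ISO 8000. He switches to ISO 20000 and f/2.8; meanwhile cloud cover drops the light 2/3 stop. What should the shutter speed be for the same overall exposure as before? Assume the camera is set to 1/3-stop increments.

0.4 s

Scene light: 2/3 stop darker.
ISO: 8000 → 10000 → 12800 → 16000 → 20000 — 1 1/3 stops raised (brighter).
Aperture: f/1.2 → f/1.4 → f/1.6 → f/1.8 → f/2 → f/2.2 → f/2.5 → f/2.8 — 2 1/3 stops stopped down (darker).
Net so far: 1 2/3 stops darker. Shutter speed: 1/8 → 1/6 → 1/5 → 1/4 → 0.3 → 0.4.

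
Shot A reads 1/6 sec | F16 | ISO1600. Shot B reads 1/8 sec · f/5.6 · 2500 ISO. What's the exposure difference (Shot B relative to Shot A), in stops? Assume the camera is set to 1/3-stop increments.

3 1/3 stops brighter

Aperture: f/16 → f/14 → f/13 → f/11 → f/10 → f/9 → f/8 → f/7.1 → f/6.3 → f/5.6 — 3 stops wider (brighter).
Shutter speed: 1/6 → 1/8 — 1/3 stop shorter (darker).
ISO: 1600 → 2000 → 2500 — 2/3 stop raised (brighter).
Net: +3 −1/3 +2/3 = +3 1/3 stops.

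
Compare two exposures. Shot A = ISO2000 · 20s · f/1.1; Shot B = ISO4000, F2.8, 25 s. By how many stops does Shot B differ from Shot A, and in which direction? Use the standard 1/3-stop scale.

1 1/3 stops darker

Aperture: f/1.1 → f/1.2 → f/1.4 → f/1.6 → f/1.8 → f/2 → f/2.2 → f/2.5 → f/2.8 — 2 2/3 stops narrower (darker).
Shutter speed: 20 → 25 — 1/3 stop longer (brighter).
ISO: 2000 → 2500 → 3200 → 4000 — 1 stop raised (brighter).
Net: −2 2/3 +1/3 +1 = −1 1/3 stops.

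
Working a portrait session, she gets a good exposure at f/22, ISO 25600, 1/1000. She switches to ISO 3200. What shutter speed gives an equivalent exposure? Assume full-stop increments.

1/125s

ISO: 25600 → 12800 → 6400 → 3200 — 3 stops dropped (darker).
Need 3 stops brighter from the shutter speed: 1/1000 → 1/500 → 1/250 → 1/125.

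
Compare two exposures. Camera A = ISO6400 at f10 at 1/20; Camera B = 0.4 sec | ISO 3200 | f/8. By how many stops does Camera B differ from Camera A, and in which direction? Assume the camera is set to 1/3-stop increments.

Aperture: f/10 → f/9 → f/8 — 2/3 stop wider (brighter).
Shutter speed: 1/20 → 1/15 → 1/13 → 1/10 → 1/8 → 1/6 → 1/5 → 1/4 → 0.3 → 0.4 — 3 stops longer (brighter).
ISO: 6400 → 5000 → 4000 → 3200 — 1 stop lower (darker).
Net: +2/3 +3 −1 = +2 2/3 stops.

2 2/3 stops brighter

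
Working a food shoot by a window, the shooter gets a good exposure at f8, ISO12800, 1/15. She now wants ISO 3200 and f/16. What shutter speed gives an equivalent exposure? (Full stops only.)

ISO: 12800 → 6400 → 3200 — 2 stops lower (darker).
Aperture: f/8 → f/11 → f/16 — 2 stops narrower (darker).
Net change so far: 4 stops darker. Offset with the shutter speed: 1/15 → 1/8 → 1/4 → 1/2 → 1.

1 s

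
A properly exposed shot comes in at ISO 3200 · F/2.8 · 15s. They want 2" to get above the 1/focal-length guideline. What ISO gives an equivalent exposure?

Shutter speed: 15 → 8 → 4 → 2 — 3 stops shorter (darker).
Need 3 stops brighter from the ISO: 3200 → 6400 → 12800 → 25600.

ISO 25600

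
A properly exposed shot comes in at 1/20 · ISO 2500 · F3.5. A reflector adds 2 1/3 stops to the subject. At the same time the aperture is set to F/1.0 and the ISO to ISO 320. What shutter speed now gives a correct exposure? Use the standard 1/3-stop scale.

Scene light: 2 1/3 stops brighter.
Aperture: f/3.5 → f/3.2 → f/2.8 → f/2.5 → f/2.2 → f/2 → f/1.8 → f/1.6 → f/1.4 → f/1.2 → f/1.1 → f/1.0 — 3 2/3 stops larger aperture (brighter).
ISO: 2500 → 2000 → 1600 → 1250 → 1000 → 800 → 640 → 500 → 400 → 320 — 3 stops lower (darker).
Net so far: 3 stops brighter. Shutter speed: 1/20 → 1/25 → 1/30 → 1/40 → 1/50 → 1/60 → 1/80 → 1/100 → 1/125 → 1/160.

1/160s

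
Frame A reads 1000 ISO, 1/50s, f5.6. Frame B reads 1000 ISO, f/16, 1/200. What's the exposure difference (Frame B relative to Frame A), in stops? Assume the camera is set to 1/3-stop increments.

5 stops darker

Aperture: f/5.6 → f/6.3 → f/7.1 → f/8 → f/9 → f/10 → f/11 → f/13 → f/14 → f/16 — 3 stops narrower (darker).
Shutter speed: 1/50 → 1/60 → 1/80 → 1/100 → 1/125 → 1/160 → 1/200 — 2 stops shorter (darker).
ISO: unchanged.
Net: −3 −2 = −5 stops.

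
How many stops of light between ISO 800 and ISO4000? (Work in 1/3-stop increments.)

800 → 1000 → 1250 → 1600 → 2000 → 2500 → 3200 → 4000 — count the steps: 7 third-stops = 2 1/3 stops.

2 1/3 stops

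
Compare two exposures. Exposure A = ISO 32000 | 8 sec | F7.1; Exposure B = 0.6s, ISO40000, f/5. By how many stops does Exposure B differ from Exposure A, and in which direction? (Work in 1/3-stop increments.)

2 1/3 stops darker

Aperture: f/7.1 → f/6.3 → f/5.6 → f/5 — 1 stop larger aperture (brighter).
Shutter speed: 8 → 6 → 5 → 4 → 3.2 → 2.5 → 2 → 1.6 → 1.3 → 1 → 0.8 → 0.6 — 3 2/3 stops shorter (darker).
ISO: 32000 → 40000 — 1/3 stop raised (brighter).
Net: +1 −3 2/3 +1/3 = −2 1/3 stops.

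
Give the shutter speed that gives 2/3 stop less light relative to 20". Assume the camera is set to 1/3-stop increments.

Shutter speed: 20 → 15 → 13 — 2/3 stop faster (darker).

13 s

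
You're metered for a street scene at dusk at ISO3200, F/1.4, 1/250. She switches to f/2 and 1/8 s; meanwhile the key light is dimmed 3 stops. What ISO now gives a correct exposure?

Scene light: 3 stops darker.
Aperture: f/1.4 → f/2 — 1 stop narrower (darker).
Shutter speed: 1/250 → 1/125 → 1/60 → 1/30 → 1/15 → 1/8 — 5 stops longer (brighter).
Net so far: 1 stop brighter. ISO: 3200 → 1600.

ISO 1600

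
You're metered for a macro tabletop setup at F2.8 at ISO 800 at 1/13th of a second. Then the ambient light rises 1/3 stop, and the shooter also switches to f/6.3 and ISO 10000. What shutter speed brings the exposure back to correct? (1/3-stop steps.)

Scene light: 1/3 stop brighter.
Aperture: f/2.8 → f/3.2 → f/3.5 → f/4 → f/4.5 → f/5 → f/5.6 → f/6.3 — 2 1/3 stops stopped down (darker).
ISO: 800 → 1000 → 1250 → 1600 → 2000 → 2500 → 3200 → 4000 → 5000 → 6400 → 8000 → 10000 — 3 2/3 stops higher (brighter).
Net so far: 1 2/3 stops brighter. Shutter speed: 1/13 → 1/15 → 1/20 → 1/25 → 1/30 → 1/40.

1/40s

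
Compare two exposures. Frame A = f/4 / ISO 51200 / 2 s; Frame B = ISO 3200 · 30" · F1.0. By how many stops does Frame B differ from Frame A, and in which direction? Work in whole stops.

Aperture: f/4 → f/2.8 → f/2 → f/1.4 → f/1.0 — 4 stops wider (brighter).
Shutter speed: 2 → 4 → 8 → 15 → 30 — 4 stops slower (brighter).
ISO: 51200 → 25600 → 12800 → 6400 → 3200 — 4 stops dropped (darker).
Net: +4 +4 −4 = +4 stops.

4 stops brighter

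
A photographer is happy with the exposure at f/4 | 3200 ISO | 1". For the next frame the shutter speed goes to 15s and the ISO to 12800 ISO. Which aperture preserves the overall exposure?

Shutter speed: 1 → 2 → 4 → 8 → 15 — 4 stops longer (brighter).
ISO: 3200 → 6400 → 12800 — 2 stops higher (brighter).
Net change so far: 6 stops brighter. Offset with the aperture: f/4 → f/5.6 → f/8 → f/11 → f/16 → f/22 → f/32.

f/32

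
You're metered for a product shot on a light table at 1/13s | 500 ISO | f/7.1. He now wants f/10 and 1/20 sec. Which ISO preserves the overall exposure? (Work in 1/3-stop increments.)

Aperture: f/7.1 → f/8 → f/9 → f/10 — 1 stop smaller aperture (darker).
Shutter speed: 1/13 → 1/15 → 1/20 — 2/3 stop faster (darker).
Net change so far: 1 2/3 stops darker. Offset with the ISO: 500 → 640 → 800 → 1000 → 1250 → 1600.

ISO 1600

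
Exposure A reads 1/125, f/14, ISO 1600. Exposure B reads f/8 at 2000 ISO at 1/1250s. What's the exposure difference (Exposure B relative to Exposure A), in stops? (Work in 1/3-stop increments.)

1 1/3 stops darker

Aperture: f/14 → f/13 → f/11 → f/10 → f/9 → f/8 — 1 2/3 stops opened up (brighter).
Shutter speed: 1/125 → 1/160 → 1/200 → 1/250 → 1/320 → 1/400 → 1/500 → 1/640 → 1/800 → 1/1000 → 1/1250 — 3 1/3 stops faster (darker).
ISO: 1600 → 2000 — 1/3 stop higher (brighter).
Net: +1 2/3 −3 1/3 +1/3 = −1 1/3 stops.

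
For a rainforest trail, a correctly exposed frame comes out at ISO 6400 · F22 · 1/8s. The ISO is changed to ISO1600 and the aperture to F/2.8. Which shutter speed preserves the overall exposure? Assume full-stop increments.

1/125s

ISO: 6400 → 3200 → 1600 — 2 stops dropped (darker).
Aperture: f/22 → f/16 → f/11 → f/8 → f/5.6 → f/4 → f/2.8 — 6 stops opened up (brighter).
Net change so far: 4 stops brighter. Offset with the shutter speed: 1/8 → 1/15 → 1/30 → 1/60 → 1/125.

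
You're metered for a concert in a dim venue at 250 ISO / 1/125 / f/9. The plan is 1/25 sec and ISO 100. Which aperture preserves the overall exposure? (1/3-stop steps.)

Shutter speed: 1/125 → 1/100 → 1/80 → 1/60 → 1/50 → 1/40 → 1/30 → 1/25 — 2 1/3 stops slower (brighter).
ISO: 250 → 200 → 160 → 125 → 100 — 1 1/3 stops dropped (darker).
Net change so far: 1 stop brighter. Offset with the aperture: f/9 → f/10 → f/11 → f/13.

f/13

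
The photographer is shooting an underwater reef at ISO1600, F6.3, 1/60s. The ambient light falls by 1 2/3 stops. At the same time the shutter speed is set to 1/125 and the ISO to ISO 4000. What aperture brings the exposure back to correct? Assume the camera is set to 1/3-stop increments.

f/4

Scene light: 1 2/3 stops darker.
Shutter speed: 1/60 → 1/80 → 1/100 → 1/125 — 1 stop faster (darker).
ISO: 1600 → 2000 → 2500 → 3200 → 4000 — 1 1/3 stops higher (brighter).
Net so far: 1 1/3 stops darker. Aperture: f/6.3 → f/5.6 → f/5 → f/4.5 → f/4.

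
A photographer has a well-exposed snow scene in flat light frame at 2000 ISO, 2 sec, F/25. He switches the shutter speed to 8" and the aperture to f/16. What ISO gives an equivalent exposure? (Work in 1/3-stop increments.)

ISO 200

Shutter speed: 2 → 2.5 → 3.2 → 4 → 5 → 6 → 8 — 2 stops longer (brighter).
Aperture: f/25 → f/22 → f/20 → f/18 → f/16 — 1 1/3 stops larger aperture (brighter).
Net change so far: 3 1/3 stops brighter. Offset with the ISO: 2000 → 1600 → 1250 → 1000 → 800 → 640 → 500 → 400 → 320 → 250 → 200.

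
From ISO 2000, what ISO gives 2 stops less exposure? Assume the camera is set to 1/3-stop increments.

ISO 500

ISO: 2000 → 1600 → 1250 → 1000 → 800 → 640 → 500 — 2 stops lower (darker).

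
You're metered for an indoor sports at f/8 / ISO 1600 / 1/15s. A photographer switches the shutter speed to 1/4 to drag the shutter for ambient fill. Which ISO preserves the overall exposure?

Shutter speed: 1/15 → 1/8 → 1/4 — 2 stops slower (brighter).
Need 2 stops darker from the ISO: 1600 → 800 → 400.

ISO 400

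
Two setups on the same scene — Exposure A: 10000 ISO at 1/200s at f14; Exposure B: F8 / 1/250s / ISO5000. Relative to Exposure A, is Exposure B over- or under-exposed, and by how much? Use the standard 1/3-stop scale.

1/3 stop brighter

Aperture: f/14 → f/13 → f/11 → f/10 → f/9 → f/8 — 1 2/3 stops wider (brighter).
Shutter speed: 1/200 → 1/250 — 1/3 stop faster (darker).
ISO: 10000 → 8000 → 6400 → 5000 — 1 stop dropped (darker).
Net: +1 2/3 −1/3 −1 = +1/3 stops.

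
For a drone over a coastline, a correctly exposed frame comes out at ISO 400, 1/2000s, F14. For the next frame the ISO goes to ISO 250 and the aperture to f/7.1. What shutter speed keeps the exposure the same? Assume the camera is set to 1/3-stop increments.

ISO: 400 → 320 → 250 — 2/3 stop lower (darker).
Aperture: f/14 → f/13 → f/11 → f/10 → f/9 → f/8 → f/7.1 — 2 stops larger aperture (brighter).
Net change so far: 1 1/3 stops brighter. Offset with the shutter speed: 1/2000 → 1/2500 → 1/3200 → 1/4000 → 1/5000.

1/5000s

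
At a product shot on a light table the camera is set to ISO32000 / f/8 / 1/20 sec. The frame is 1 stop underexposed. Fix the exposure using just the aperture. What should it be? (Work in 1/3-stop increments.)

Underexposed by 1 stop → need 1 stop brighter.
Aperture: f/8 → f/7.1 → f/6.3 → f/5.6.

f/5.6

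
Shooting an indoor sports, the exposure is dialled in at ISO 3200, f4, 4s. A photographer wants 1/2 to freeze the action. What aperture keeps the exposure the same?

Shutter speed: 4 → 2 → 1 → 1/2 — 3 stops shorter (darker).
Need 3 stops brighter from the aperture: f/4 → f/2.8 → f/2 → f/1.4.

f/1.4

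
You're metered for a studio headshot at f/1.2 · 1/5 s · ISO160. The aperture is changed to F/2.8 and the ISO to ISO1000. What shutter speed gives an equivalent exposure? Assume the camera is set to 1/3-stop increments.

1/6s

Aperture: f/1.2 → f/1.4 → f/1.6 → f/1.8 → f/2 → f/2.2 → f/2.5 → f/2.8 — 2 1/3 stops smaller aperture (darker).
ISO: 160 → 200 → 250 → 320 → 400 → 500 → 640 → 800 → 1000 — 2 2/3 stops higher (brighter).
Net change so far: 1/3 stop brighter. Offset with the shutter speed: 1/5 → 1/6.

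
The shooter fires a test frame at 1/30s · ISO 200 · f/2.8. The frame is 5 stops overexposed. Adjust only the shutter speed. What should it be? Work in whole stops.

1/1000s

Overexposed by 5 stops → need 5 stops darker.
Shutter speed: 1/30 → 1/60 → 1/125 → 1/250 → 1/500 → 1/1000.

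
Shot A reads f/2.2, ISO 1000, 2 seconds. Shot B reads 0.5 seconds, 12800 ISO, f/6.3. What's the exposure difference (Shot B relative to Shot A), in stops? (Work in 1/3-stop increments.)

1 1/3 stops darker

Aperture: f/2.2 → f/2.5 → f/2.8 → f/3.2 → f/3.5 → f/4 → f/4.5 → f/5 → f/5.6 → f/6.3 — 3 stops narrower (darker).
Shutter speed: 2 → 1.6 → 1.3 → 1 → 0.8 → 0.6 → 0.5 — 2 stops faster (darker).
ISO: 1000 → 1250 → 1600 → 2000 → 2500 → 3200 → 4000 → 5000 → 6400 → 8000 → 10000 → 12800 — 3 2/3 stops raised (brighter).
Net: −3 −2 +3 2/3 = −1 1/3 stops.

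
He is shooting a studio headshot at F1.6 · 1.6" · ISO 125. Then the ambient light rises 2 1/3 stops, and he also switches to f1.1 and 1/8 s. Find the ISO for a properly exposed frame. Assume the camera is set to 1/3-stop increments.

ISO 160

Scene light: 2 1/3 stops brighter.
Aperture: f/1.6 → f/1.4 → f/1.2 → f/1.1 — 1 stop wider (brighter).
Shutter speed: 1.6 → 1.3 → 1 → 0.8 → 0.6 → 0.5 → 0.4 → 0.3 → 1/4 → 1/5 → 1/6 → 1/8 — 3 2/3 stops faster (darker).
Net so far: 1/3 stop darker. ISO: 125 → 160.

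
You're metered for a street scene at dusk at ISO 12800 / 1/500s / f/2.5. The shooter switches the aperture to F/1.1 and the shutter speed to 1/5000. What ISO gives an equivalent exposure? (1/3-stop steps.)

ISO 25600

Aperture: f/2.5 → f/2.2 → f/2 → f/1.8 → f/1.6 → f/1.4 → f/1.2 → f/1.1 — 2 1/3 stops larger aperture (brighter).
Shutter speed: 1/500 → 1/640 → 1/800 → 1/1000 → 1/1250 → 1/1600 → 1/2000 → 1/2500 → 1/3200 → 1/4000 → 1/5000 — 3 1/3 stops shorter (darker).
Net change so far: 1 stop darker. Offset with the ISO: 12800 → 16000 → 20000 → 25600.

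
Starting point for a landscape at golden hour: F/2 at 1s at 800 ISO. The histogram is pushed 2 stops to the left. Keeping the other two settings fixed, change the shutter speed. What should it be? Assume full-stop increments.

Underexposed by 2 stops → need 2 stops brighter.
Shutter speed: 1 → 2 → 4.

4 s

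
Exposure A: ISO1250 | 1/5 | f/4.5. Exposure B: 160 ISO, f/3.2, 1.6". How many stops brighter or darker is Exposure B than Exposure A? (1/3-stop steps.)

1 stop brighter

Aperture: f/4.5 → f/4 → f/3.5 → f/3.2 — 1 stop larger aperture (brighter).
Shutter speed: 1/5 → 1/4 → 0.3 → 0.4 → 0.5 → 0.6 → 0.8 → 1 → 1.3 → 1.6 — 3 stops slower (brighter).
ISO: 1250 → 1000 → 800 → 640 → 500 → 400 → 320 → 250 → 200 → 160 — 3 stops dropped (darker).
Net: +1 +3 −3 = +1 stop.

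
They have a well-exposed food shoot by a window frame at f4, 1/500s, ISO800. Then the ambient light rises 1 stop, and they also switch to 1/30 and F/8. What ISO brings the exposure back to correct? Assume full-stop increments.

ISO 100

Scene light: 1 stop brighter.
Shutter speed: 1/500 → 1/250 → 1/125 → 1/60 → 1/30 — 4 stops longer (brighter).
Aperture: f/4 → f/5.6 → f/8 — 2 stops smaller aperture (darker).
Net so far: 3 stops brighter. ISO: 800 → 400 → 200 → 100.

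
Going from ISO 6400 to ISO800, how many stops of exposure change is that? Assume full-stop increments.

3 stops

6400 → 3200 → 1600 → 800 — count the steps: 3 stops.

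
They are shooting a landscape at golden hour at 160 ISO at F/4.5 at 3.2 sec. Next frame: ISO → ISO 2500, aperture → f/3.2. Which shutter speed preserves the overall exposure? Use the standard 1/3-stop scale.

1/10s

ISO: 160 → 200 → 250 → 320 → 400 → 500 → 640 → 800 → 1000 → 1250 → 1600 → 2000 → 2500 — 4 stops raised (brighter).
Aperture: f/4.5 → f/4 → f/3.5 → f/3.2 — 1 stop opened up (brighter).
Net change so far: 5 stops brighter. Offset with the shutter speed: 3.2 → 2.5 → 2 → 1.6 → 1.3 → 1 → 0.8 → 0.6 → 0.5 → 0.4 → 0.3 → 1/4 → 1/5 → 1/6 → 1/8 → 1/10.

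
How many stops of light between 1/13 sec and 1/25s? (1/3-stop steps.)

1/13 → 1/15 → 1/20 → 1/25 — count the steps: 3 third-stops = 1 stop.

1 stop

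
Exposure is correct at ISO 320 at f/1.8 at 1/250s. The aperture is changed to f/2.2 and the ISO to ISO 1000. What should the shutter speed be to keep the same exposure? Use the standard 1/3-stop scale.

1/500s

Aperture: f/1.8 → f/2 → f/2.2 — 2/3 stop smaller aperture (darker).
ISO: 320 → 400 → 500 → 640 → 800 → 1000 — 1 2/3 stops higher (brighter).
Net change so far: 1 stop brighter. Offset with the shutter speed: 1/250 → 1/320 → 1/400 → 1/500.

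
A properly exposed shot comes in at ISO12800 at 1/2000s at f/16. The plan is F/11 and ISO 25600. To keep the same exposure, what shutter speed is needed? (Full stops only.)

Aperture: f/16 → f/11 — 1 stop wider (brighter).
ISO: 12800 → 25600 — 1 stop raised (brighter).
Net change so far: 2 stops brighter. Offset with the shutter speed: 1/2000 → 1/4000 → 1/8000.

1/8000s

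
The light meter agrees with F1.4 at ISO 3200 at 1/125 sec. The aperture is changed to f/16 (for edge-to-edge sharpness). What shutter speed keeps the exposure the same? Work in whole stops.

Aperture: f/1.4 → f/2 → f/2.8 → f/4 → f/5.6 → f/8 → f/11 → f/16 — 7 stops narrower (darker).
Need 7 stops brighter from the shutter speed: 1/125 → 1/60 → 1/30 → 1/15 → 1/8 → 1/4 → 1/2 → 1.

1 s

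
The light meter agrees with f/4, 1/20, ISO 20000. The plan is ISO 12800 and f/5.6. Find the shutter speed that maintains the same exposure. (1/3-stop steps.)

ISO: 20000 → 16000 → 12800 — 2/3 stop lower (darker).
Aperture: f/4 → f/4.5 → f/5 → f/5.6 — 1 stop smaller aperture (darker).
Net change so far: 1 2/3 stops darker. Offset with the shutter speed: 1/20 → 1/15 → 1/13 → 1/10 → 1/8 → 1/6.

1/6s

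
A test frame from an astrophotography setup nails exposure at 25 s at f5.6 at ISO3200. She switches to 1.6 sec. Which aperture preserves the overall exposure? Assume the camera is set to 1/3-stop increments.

f/1.4

Shutter speed: 25 → 20 → 15 → 13 → 10 → 8 → 6 → 5 → 4 → 3.2 → 2.5 → 2 → 1.6 — 4 stops faster (darker).
Need 4 stops brighter from the aperture: f/5.6 → f/5 → f/4.5 → f/4 → f/3.5 → f/3.2 → f/2.8 → f/2.5 → f/2.2 → f/2 → f/1.8 → f/1.6 → f/1.4.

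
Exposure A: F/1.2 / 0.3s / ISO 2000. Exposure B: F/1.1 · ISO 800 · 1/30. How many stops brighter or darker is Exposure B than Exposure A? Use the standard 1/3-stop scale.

4 1/3 stops darker

Aperture: f/1.2 → f/1.1 — 1/3 stop opened up (brighter).
Shutter speed: 0.3 → 1/4 → 1/5 → 1/6 → 1/8 → 1/10 → 1/13 → 1/15 → 1/20 → 1/25 → 1/30 — 3 1/3 stops shorter (darker).
ISO: 2000 → 1600 → 1250 → 1000 → 800 — 1 1/3 stops lower (darker).
Net: +1/3 −3 1/3 −1 1/3 = −4 1/3 stops.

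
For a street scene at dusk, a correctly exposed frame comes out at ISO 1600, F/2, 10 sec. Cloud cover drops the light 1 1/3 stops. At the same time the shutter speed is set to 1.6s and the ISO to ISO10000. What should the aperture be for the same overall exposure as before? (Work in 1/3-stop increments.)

f/1.2

Scene light: 1 1/3 stops darker.
Shutter speed: 10 → 8 → 6 → 5 → 4 → 3.2 → 2.5 → 2 → 1.6 — 2 2/3 stops faster (darker).
ISO: 1600 → 2000 → 2500 → 3200 → 4000 → 5000 → 6400 → 8000 → 10000 — 2 2/3 stops higher (brighter).
Net so far: 1 1/3 stops darker. Aperture: f/2 → f/1.8 → f/1.6 → f/1.4 → f/1.2.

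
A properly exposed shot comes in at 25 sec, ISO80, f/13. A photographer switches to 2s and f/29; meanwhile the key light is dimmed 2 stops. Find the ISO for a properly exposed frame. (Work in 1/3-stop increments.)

Scene light: 2 stops darker.
Shutter speed: 25 → 20 → 15 → 13 → 10 → 8 → 6 → 5 → 4 → 3.2 → 2.5 → 2 — 3 2/3 stops faster (darker).
Aperture: f/13 → f/14 → f/16 → f/18 → f/20 → f/22 → f/25 → f/29 — 2 1/3 stops stopped down (darker).
Net so far: 8 stops darker. ISO: 80 → 100 → 125 → 160 → 200 → 250 → 320 → 400 → 500 → 640 → 800 → 1000 → 1250 → 1600 → 2000 → 2500 → 3200 → 4000 → 5000 → 6400 → 8000 → 10000 → 12800 → 16000 → 20000.

ISO 20000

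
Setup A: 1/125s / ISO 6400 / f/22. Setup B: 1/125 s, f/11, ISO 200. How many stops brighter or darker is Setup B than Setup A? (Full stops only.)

3 stops darker

Aperture: f/22 → f/16 → f/11 — 2 stops larger aperture (brighter).
Shutter speed: unchanged.
ISO: 6400 → 3200 → 1600 → 800 → 400 → 200 — 5 stops dropped (darker).
Net: +2 −5 = −3 stops.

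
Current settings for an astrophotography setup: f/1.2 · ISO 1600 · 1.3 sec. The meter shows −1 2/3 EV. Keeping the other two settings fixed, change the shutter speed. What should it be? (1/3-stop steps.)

Underexposed by 1 2/3 stops → need 1 2/3 stops brighter.
Shutter speed: 1.3 → 1.6 → 2 → 2.5 → 3.2 → 4.

4 s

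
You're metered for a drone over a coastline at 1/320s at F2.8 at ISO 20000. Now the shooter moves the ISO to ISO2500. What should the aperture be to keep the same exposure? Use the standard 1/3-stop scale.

ISO: 20000 → 16000 → 12800 → 10000 → 8000 → 6400 → 5000 → 4000 → 3200 → 2500 — 3 stops dropped (darker).
Need 3 stops brighter from the aperture: f/2.8 → f/2.5 → f/2.2 → f/2 → f/1.8 → f/1.6 → f/1.4 → f/1.2 → f/1.1 → f/1.0.

f/1.0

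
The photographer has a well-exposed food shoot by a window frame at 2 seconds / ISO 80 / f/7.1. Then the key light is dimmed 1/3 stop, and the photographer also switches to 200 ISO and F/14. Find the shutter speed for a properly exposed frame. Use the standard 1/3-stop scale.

4 s

Scene light: 1/3 stop darker.
ISO: 80 → 100 → 125 → 160 → 200 — 1 1/3 stops higher (brighter).
Aperture: f/7.1 → f/8 → f/9 → f/10 → f/11 → f/13 → f/14 — 2 stops smaller aperture (darker).
Net so far: 1 stop darker. Shutter speed: 2 → 2.5 → 3.2 → 4.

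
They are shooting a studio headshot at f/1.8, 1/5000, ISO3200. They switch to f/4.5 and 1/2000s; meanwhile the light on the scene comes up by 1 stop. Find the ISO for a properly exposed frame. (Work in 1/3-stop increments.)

Scene light: 1 stop brighter.
Aperture: f/1.8 → f/2 → f/2.2 → f/2.5 → f/2.8 → f/3.2 → f/3.5 → f/4 → f/4.5 — 2 2/3 stops smaller aperture (darker).
Shutter speed: 1/5000 → 1/4000 → 1/3200 → 1/2500 → 1/2000 — 1 1/3 stops slower (brighter).
Net so far: 1/3 stop darker. ISO: 3200 → 4000.

ISO 4000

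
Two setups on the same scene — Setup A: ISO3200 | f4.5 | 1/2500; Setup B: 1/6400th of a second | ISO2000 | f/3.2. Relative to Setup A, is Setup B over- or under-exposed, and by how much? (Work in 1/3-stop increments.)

Aperture: f/4.5 → f/4 → f/3.5 → f/3.2 — 1 stop opened up (brighter).
Shutter speed: 1/2500 → 1/3200 → 1/4000 → 1/5000 → 1/6400 — 1 1/3 stops faster (darker).
ISO: 3200 → 2500 → 2000 — 2/3 stop lower (darker).
Net: +1 −1 1/3 −2/3 = −1 stop.

1 stop darker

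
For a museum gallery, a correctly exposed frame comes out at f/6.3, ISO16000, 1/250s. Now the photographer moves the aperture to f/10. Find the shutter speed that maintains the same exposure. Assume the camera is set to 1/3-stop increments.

Aperture: f/6.3 → f/7.1 → f/8 → f/9 → f/10 — 1 1/3 stops smaller aperture (darker).
Need 1 1/3 stops brighter from the shutter speed: 1/250 → 1/200 → 1/160 → 1/125 → 1/100.

1/100s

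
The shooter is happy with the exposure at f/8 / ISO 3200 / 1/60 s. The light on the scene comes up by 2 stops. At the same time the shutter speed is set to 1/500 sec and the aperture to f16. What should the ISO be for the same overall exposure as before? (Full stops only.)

ISO 25600

Scene light: 2 stops brighter.
Shutter speed: 1/60 → 1/125 → 1/250 → 1/500 — 3 stops faster (darker).
Aperture: f/8 → f/11 → f/16 — 2 stops smaller aperture (darker).
Net so far: 3 stops darker. ISO: 3200 → 6400 → 12800 → 25600.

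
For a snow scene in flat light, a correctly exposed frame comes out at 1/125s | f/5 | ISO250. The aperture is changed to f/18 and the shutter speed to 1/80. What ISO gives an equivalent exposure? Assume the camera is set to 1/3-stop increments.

Aperture: f/5 → f/5.6 → f/6.3 → f/7.1 → f/8 → f/9 → f/10 → f/11 → f/13 → f/14 → f/16 → f/18 — 3 2/3 stops narrower (darker).
Shutter speed: 1/125 → 1/100 → 1/80 — 2/3 stop longer (brighter).
Net change so far: 3 stops darker. Offset with the ISO: 250 → 320 → 400 → 500 → 640 → 800 → 1000 → 1250 → 1600 → 2000.

ISO 2000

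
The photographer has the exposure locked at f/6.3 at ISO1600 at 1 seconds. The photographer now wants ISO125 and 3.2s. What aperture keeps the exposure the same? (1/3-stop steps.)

ISO: 1600 → 1250 → 1000 → 800 → 640 → 500 → 400 → 320 → 250 → 200 → 160 → 125 — 3 2/3 stops dropped (darker).
Shutter speed: 1 → 1.3 → 1.6 → 2 → 2.5 → 3.2 — 1 2/3 stops slower (brighter).
Net change so far: 2 stops darker. Offset with the aperture: f/6.3 → f/5.6 → f/5 → f/4.5 → f/4 → f/3.5 → f/3.2.

f/3.2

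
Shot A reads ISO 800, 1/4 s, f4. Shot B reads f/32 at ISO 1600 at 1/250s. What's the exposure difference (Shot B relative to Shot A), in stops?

11 stops darker

Aperture: f/4 → f/5.6 → f/8 → f/11 → f/16 → f/22 → f/32 — 6 stops smaller aperture (darker).
Shutter speed: 1/4 → 1/8 → 1/15 → 1/30 → 1/60 → 1/125 → 1/250 — 6 stops shorter (darker).
ISO: 800 → 1600 — 1 stop higher (brighter).
Net: −6 −6 +1 = −11 stops.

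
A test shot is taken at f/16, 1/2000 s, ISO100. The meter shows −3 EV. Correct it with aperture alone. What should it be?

Underexposed by 3 stops → need 3 stops brighter.
Aperture: f/16 → f/11 → f/8 → f/5.6.

f/5.6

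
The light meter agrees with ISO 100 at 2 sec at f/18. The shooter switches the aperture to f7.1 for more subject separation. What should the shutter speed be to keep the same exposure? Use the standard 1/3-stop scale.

Aperture: f/18 → f/16 → f/14 → f/13 → f/11 → f/10 → f/9 → f/8 → f/7.1 — 2 2/3 stops larger aperture (brighter).
Need 2 2/3 stops darker from the shutter speed: 2 → 1.6 → 1.3 → 1 → 0.8 → 0.6 → 0.5 → 0.4 → 0.3.

0.3 s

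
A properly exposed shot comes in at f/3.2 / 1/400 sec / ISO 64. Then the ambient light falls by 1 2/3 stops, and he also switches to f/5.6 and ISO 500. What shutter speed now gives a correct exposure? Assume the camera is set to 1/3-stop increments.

Scene light: 1 2/3 stops darker.
Aperture: f/3.2 → f/3.5 → f/4 → f/4.5 → f/5 → f/5.6 — 1 2/3 stops stopped down (darker).
ISO: 64 → 80 → 100 → 125 → 160 → 200 → 250 → 320 → 400 → 500 — 3 stops higher (brighter).
Net so far: 1/3 stop darker. Shutter speed: 1/400 → 1/320.

1/320s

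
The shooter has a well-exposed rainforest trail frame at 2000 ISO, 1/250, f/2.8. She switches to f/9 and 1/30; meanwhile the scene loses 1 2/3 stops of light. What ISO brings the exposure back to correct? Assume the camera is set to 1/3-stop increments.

Scene light: 1 2/3 stops darker.
Aperture: f/2.8 → f/3.2 → f/3.5 → f/4 → f/4.5 → f/5 → f/5.6 → f/6.3 → f/7.1 → f/8 → f/9 — 3 1/3 stops narrower (darker).
Shutter speed: 1/250 → 1/200 → 1/160 → 1/125 → 1/100 → 1/80 → 1/60 → 1/50 → 1/40 → 1/30 — 3 stops longer (brighter).
Net so far: 2 stops darker. ISO: 2000 → 2500 → 3200 → 4000 → 5000 → 6400 → 8000.

ISO 8000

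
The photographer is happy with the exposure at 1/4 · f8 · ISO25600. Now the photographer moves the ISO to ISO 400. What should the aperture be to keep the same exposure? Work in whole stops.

ISO: 25600 → 12800 → 6400 → 3200 → 1600 → 800 → 400 — 6 stops lower (darker).
Need 6 stops brighter from the aperture: f/8 → f/5.6 → f/4 → f/2.8 → f/2 → f/1.4 → f/1.0.

f/1.0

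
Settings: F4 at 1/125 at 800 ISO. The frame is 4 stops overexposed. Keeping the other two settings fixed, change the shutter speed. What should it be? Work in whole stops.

1/2000s

Overexposed by 4 stops → need 4 stops darker.
Shutter speed: 1/125 → 1/250 → 1/500 → 1/1000 → 1/2000.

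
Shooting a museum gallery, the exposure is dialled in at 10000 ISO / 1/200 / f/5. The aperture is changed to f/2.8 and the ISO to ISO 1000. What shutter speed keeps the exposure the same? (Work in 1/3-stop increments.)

1/60s

Aperture: f/5 → f/4.5 → f/4 → f/3.5 → f/3.2 → f/2.8 — 1 2/3 stops wider (brighter).
ISO: 10000 → 8000 → 6400 → 5000 → 4000 → 3200 → 2500 → 2000 → 1600 → 1250 → 1000 — 3 1/3 stops lower (darker).
Net change so far: 1 2/3 stops darker. Offset with the shutter speed: 1/200 → 1/160 → 1/125 → 1/100 → 1/80 → 1/60.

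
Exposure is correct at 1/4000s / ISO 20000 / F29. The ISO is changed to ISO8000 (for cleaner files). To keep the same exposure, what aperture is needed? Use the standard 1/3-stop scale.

ISO: 20000 → 16000 → 12800 → 10000 → 8000 — 1 1/3 stops lower (darker).
Need 1 1/3 stops brighter from the aperture: f/29 → f/25 → f/22 → f/20 → f/18.

f/18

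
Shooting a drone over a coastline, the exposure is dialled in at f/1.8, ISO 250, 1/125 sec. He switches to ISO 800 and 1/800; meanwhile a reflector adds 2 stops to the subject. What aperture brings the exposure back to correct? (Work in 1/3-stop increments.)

Scene light: 2 stops brighter.
ISO: 250 → 320 → 400 → 500 → 640 → 800 — 1 2/3 stops higher (brighter).
Shutter speed: 1/125 → 1/160 → 1/200 → 1/250 → 1/320 → 1/400 → 1/500 → 1/640 → 1/800 — 2 2/3 stops faster (darker).
Net so far: 1 stop brighter. Aperture: f/1.8 → f/2 → f/2.2 → f/2.5.

f/2.5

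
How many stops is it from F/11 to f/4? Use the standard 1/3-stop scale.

3 stops

f/11 → f/10 → f/9 → f/8 → f/7.1 → f/6.3 → f/5.6 → f/5 → f/4.5 → f/4 — count the steps: 9 third-stops = 3 stops.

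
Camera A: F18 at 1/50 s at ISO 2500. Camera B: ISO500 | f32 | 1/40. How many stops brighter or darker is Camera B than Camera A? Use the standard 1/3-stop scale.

3 2/3 stops darker

Aperture: f/18 → f/20 → f/22 → f/25 → f/29 → f/32 — 1 2/3 stops narrower (darker).
Shutter speed: 1/50 → 1/40 — 1/3 stop slower (brighter).
ISO: 2500 → 2000 → 1600 → 1250 → 1000 → 800 → 640 → 500 — 2 1/3 stops lower (darker).
Net: −1 2/3 +1/3 −2 1/3 = −3 2/3 stops.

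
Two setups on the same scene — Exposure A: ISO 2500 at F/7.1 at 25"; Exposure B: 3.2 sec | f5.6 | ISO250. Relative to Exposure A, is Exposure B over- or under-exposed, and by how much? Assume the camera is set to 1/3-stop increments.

5 2/3 stops darker

Aperture: f/7.1 → f/6.3 → f/5.6 — 2/3 stop larger aperture (brighter).
Shutter speed: 25 → 20 → 15 → 13 → 10 → 8 → 6 → 5 → 4 → 3.2 — 3 stops shorter (darker).
ISO: 2500 → 2000 → 1600 → 1250 → 1000 → 800 → 640 → 500 → 400 → 320 → 250 — 3 1/3 stops lower (darker).
Net: +2/3 −3 −3 1/3 = −5 2/3 stops.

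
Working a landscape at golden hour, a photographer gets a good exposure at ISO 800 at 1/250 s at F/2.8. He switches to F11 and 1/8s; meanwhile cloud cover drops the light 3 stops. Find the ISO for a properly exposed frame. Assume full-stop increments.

Scene light: 3 stops darker.
Aperture: f/2.8 → f/4 → f/5.6 → f/8 → f/11 — 4 stops narrower (darker).
Shutter speed: 1/250 → 1/125 → 1/60 → 1/30 → 1/15 → 1/8 — 5 stops slower (brighter).
Net so far: 2 stops darker. ISO: 800 → 1600 → 3200.

ISO 3200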